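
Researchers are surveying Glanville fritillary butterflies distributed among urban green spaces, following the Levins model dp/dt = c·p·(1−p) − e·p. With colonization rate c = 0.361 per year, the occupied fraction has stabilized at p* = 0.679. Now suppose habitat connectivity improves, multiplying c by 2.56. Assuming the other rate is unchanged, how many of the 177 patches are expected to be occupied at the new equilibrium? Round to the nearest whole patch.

155

Balance c(1−p*) = e gives e = 0.361×(1 − 0.67900) = 0.11588.
New p* = 1 − e/c = 1 − 0.11588/0.92416 = 0.87461.
Expected occupied = 177 × 0.87461 = 154.81 ≈ 155.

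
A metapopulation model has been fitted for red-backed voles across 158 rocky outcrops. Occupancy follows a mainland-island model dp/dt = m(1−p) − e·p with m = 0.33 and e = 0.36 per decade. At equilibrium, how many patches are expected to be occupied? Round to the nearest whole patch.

p* = m/(m+e) = 0.33/0.6900 = 0.4783.
Expected occupied patches = N × p* = 158 × 0.4783 = 75.57 ≈ 76.

76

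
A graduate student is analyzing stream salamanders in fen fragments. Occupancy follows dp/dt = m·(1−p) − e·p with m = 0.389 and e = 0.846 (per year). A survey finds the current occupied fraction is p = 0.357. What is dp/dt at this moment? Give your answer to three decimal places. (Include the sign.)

Colonization term: m·(1−p) = 0.389×0.6430 = 0.25013.
Extinction term: e·p = 0.30202.
dp/dt = 0.25013 − 0.30202 = -0.05189.

-0.052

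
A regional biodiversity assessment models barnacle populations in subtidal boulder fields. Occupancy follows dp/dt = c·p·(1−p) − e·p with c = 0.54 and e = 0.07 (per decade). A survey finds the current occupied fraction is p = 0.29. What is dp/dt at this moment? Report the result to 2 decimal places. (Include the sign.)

Colonization term: c·p·(1−p) = 0.54×0.29×0.7100 = 0.11119.
Extinction term: e·p = 0.02030.
dp/dt = 0.11119 − 0.02030 = 0.09089.

0.09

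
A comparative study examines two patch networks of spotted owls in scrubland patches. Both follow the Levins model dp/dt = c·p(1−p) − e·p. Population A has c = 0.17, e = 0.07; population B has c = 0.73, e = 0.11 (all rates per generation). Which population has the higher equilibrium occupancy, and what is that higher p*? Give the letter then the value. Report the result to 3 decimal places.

A: p*_A = 1 − 0.07/0.17 = 0.5882.
B: p*_B = 1 − 0.11/0.73 = 0.8493.
B is higher at 0.8493.

B, 0.849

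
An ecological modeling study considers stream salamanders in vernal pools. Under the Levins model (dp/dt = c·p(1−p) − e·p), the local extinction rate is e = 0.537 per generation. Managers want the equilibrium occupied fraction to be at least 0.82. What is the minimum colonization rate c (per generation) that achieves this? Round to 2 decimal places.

2.98

p* = 1 − e/c ≥ 0.82 requires e/c ≤ 0.1800, i.e. c ≥ e/0.1800.
c_min = 0.537/0.1800 = 2.9833.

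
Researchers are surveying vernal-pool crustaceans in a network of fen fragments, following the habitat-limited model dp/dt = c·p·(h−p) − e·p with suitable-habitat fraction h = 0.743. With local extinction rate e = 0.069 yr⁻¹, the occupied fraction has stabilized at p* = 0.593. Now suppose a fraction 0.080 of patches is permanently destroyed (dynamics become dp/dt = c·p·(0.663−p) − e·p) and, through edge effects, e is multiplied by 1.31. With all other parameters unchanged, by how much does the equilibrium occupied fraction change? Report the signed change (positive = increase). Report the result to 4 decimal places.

-0.1265

Balance c(h−p*) = e gives c = e/(0.743 − 0.59300) = 0.069/0.15000 = 0.46000.
New p* = 0.663 − e/c = 0.663 − 0.09039/0.46000 = 0.46650.
Δp* = 0.46650 − 0.59300 = -0.12650.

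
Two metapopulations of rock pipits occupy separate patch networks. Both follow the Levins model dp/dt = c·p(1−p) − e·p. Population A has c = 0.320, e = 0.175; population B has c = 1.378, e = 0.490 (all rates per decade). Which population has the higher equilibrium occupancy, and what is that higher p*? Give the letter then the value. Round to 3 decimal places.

A: p*_A = 1 − 0.175/0.320 = 0.4531.
B: p*_B = 1 − 0.490/1.378 = 0.6444.
B is higher at 0.6444.

B, 0.644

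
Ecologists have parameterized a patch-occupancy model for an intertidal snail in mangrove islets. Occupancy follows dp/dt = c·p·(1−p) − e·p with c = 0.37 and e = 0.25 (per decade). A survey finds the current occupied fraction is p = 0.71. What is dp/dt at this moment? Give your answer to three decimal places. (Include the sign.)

-0.101

Colonization term: c·p·(1−p) = 0.37×0.71×0.2900 = 0.07618.
Extinction term: e·p = 0.17750.
dp/dt = 0.07618 − 0.17750 = -0.10132.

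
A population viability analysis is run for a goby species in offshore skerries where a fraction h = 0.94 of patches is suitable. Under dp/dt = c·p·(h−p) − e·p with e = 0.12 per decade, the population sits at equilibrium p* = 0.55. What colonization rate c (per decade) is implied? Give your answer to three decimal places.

At equilibrium c(h−p*) = e, so c = e/(h−p*).
c = 0.12/(0.94 − 0.55) = 0.12/0.3900 = 0.3077.

0.308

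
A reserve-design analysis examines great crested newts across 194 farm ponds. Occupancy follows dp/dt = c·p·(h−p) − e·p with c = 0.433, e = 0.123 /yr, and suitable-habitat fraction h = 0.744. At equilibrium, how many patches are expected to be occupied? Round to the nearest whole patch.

89

p* = h − e/c = 0.744 − 0.2841 = 0.4599.
Expected occupied patches = N × p* = 194 × 0.4599 = 89.23 ≈ 89.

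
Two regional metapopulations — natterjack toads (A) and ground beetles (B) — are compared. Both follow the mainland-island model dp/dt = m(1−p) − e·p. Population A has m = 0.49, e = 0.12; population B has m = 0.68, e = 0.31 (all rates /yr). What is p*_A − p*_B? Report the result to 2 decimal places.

A: p*_A = m/(m+e) = 0.49/0.6100 = 0.8033.
B: p*_B = 0.68/0.9900 = 0.6869.
p*_A − p*_B = 0.8033 − 0.6869 = 0.1164.

0.12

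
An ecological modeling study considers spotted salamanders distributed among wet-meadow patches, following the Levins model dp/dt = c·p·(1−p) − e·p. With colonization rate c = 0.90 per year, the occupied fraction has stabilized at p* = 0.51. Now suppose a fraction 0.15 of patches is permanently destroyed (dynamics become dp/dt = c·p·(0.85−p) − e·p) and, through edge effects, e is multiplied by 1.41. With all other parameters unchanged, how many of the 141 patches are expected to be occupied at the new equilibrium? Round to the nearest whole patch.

Balance c(1−p*) = e gives e = 0.90×(1 − 0.51000) = 0.44100.
New p* = 0.85 − e/c = 0.85 − 0.62181/0.90000 = 0.15910.
Expected occupied = 141 × 0.15910 = 22.43 ≈ 22.

22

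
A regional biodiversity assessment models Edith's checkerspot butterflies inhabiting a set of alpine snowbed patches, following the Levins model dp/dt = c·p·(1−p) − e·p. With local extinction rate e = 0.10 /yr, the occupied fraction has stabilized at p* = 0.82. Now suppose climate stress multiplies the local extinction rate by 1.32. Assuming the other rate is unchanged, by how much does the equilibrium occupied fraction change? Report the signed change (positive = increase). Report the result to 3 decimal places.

-0.058

Balance c(1−p*) = e gives c = e/(1 − 0.82000) = 0.10/0.18000 = 0.55556.
New p* = 1 − e/c = 1 − 0.13200/0.55556 = 0.76240.
Δp* = 0.76240 − 0.82000 = -0.05760.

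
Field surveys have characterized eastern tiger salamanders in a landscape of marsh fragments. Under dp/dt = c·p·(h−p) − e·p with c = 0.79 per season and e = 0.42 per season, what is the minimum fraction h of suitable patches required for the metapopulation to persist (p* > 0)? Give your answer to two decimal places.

p* = h − e/c is positive only when h > e/c.
h_min = e/c = 0.42/0.79 = 0.5316.

0.53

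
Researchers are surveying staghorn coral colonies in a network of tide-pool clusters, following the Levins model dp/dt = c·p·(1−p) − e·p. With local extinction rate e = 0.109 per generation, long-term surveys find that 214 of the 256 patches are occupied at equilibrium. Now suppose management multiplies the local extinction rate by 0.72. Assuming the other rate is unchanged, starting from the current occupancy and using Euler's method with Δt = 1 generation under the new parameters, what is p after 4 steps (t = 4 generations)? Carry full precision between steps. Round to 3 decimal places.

Observed p* = 214/256 = 0.83594.
Balance c(1−p*) = e gives c = e/(1 − 0.83594) = 0.109/0.16406 = 0.66438.
Starting from p₀ = 0.83594; update p ← p + (dp/dt)·Δt with the new parameters.
t = 1: p = 0.83594 + (+0.02551) = 0.86145
t = 2: p = 0.86145 + (+0.01169) = 0.87314
t = 3: p = 0.87314 + (+0.00507) = 0.87821
t = 4: p = 0.87821 + (+0.00214) = 0.88035

0.880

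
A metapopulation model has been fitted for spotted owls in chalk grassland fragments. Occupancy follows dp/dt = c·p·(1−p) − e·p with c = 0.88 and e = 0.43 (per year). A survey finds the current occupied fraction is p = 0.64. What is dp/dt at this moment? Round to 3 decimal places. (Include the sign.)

Colonization term: c·p·(1−p) = 0.88×0.64×0.3600 = 0.20275.
Extinction term: e·p = 0.27520.
dp/dt = 0.20275 − 0.27520 = -0.07245.

-0.072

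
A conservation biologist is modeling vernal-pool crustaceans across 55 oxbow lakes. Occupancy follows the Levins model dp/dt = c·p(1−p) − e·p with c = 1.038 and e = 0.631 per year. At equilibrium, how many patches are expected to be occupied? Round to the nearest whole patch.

p* = 1 − e/c = 1 − 0.631/1.038 = 0.3921.
Expected occupied patches = N × p* = 55 × 0.3921 = 21.57 ≈ 22.

22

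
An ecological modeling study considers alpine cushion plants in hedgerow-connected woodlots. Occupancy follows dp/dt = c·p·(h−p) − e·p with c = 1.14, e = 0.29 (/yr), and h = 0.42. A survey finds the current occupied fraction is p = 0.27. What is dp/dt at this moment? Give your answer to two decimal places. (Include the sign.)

Colonization term: c·p·(h−p) = 1.14×0.27×0.1500 = 0.04617.
Extinction term: e·p = 0.07830.
dp/dt = 0.04617 − 0.07830 = -0.03213.

-0.03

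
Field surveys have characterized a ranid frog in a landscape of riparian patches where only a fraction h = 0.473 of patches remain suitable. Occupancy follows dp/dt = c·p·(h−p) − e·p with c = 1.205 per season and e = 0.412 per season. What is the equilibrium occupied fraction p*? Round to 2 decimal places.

Setting dp/dt = 0 and dividing by p* gives c·(h−p*) = e.
So p* = h − e/c = 0.473 − 0.412/1.205 = 0.473 − 0.3419 = 0.1311.

0.13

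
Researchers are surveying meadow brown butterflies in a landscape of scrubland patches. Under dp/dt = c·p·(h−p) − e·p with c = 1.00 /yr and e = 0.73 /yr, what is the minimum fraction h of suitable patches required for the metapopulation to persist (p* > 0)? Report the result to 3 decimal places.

p* = h − e/c is positive only when h > e/c.
h_min = e/c = 0.73/1.00 = 0.7300.

0.730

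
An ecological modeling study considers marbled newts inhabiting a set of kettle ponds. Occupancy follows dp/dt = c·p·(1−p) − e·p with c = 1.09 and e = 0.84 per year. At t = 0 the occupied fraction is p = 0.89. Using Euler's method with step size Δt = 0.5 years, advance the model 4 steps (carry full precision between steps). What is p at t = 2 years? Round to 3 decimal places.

Update rule: p ← p + [c·p·(1−p) − e·p]·Δt with Δt = 0.5.
t = 0.5: p = 0.89000 + (-0.32044) = 0.56956
t = 1: p = 0.56956 + (-0.10560) = 0.46396
t = 1.5: p = 0.46396 + (-0.05932) = 0.40464
t = 2: p = 0.40464 + (-0.03865) = 0.36598

0.366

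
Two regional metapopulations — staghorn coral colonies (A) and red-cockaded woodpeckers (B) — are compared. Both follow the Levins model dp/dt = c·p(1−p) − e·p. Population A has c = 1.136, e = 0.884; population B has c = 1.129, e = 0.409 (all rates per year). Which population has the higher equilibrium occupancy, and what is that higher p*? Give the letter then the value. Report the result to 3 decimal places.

A: p*_A = 1 − 0.884/1.136 = 0.2218.
B: p*_B = 1 − 0.409/1.129 = 0.6377.
B is higher at 0.6377.

B, 0.638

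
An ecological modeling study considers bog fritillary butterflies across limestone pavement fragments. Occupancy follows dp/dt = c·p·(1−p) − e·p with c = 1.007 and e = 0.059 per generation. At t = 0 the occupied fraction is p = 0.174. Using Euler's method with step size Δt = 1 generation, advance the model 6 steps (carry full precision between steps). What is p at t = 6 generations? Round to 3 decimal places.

Update rule: p ← p + [c·p·(1−p) − e·p]·Δt with Δt = 1.
t = 1: p = 0.17400 + (+0.13446) = 0.30846
t = 2: p = 0.30846 + (+0.19661) = 0.50507
t = 3: p = 0.50507 + (+0.22192) = 0.72700
t = 4: p = 0.72700 + (+0.15697) = 0.88397
t = 5: p = 0.88397 + (+0.05113) = 0.93510
t = 6: p = 0.93510 + (+0.00594) = 0.94104

0.941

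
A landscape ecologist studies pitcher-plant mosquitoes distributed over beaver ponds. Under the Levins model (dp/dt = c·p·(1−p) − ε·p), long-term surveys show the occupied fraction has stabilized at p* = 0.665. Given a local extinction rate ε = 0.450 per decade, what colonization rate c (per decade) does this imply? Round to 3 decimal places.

1.343

At equilibrium c(1−p*) = ε, so c = ε/(1−p*).
c = 0.450/(1 − 0.665) = 0.450/0.3350 = 1.3433.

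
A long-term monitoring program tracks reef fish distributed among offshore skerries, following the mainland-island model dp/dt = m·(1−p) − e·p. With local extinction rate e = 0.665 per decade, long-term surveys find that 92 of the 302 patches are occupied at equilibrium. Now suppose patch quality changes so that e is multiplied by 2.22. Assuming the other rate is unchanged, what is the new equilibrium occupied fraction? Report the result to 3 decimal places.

Observed p* = 92/302 = 0.30464.
Balance m(1−p*) = e·p* gives m = e·p*/(1−p*) = 0.665×0.30464/0.69536 = 0.29134.
New p* = m/(m+e) = 0.29134/(0.29134+1.47630) = 0.16482.

0.165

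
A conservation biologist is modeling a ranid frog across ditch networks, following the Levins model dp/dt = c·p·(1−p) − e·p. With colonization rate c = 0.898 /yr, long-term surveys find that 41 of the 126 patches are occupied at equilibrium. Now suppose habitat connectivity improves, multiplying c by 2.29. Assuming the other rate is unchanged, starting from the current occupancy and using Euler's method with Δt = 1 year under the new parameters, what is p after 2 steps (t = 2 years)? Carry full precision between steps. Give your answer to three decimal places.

0.730

Observed p* = 41/126 = 0.32540.
Balance c(1−p*) = e gives e = 0.898×(1 − 0.32540) = 0.60579.
Starting from p₀ = 0.32540; update p ← p + (dp/dt)·Δt with the new parameters.
  1  |  dp/dt·Δt = +0.254289  |  p_1 = 0.579686
  2  |  dp/dt·Δt = +0.149877  |  p_2 = 0.729563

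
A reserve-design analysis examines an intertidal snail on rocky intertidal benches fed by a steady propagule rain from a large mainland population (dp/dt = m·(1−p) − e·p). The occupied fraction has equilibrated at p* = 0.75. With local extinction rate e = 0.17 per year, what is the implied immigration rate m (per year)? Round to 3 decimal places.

At equilibrium m(1−p*) = e·p*, so m = e·p*/(1−p*).
m = 0.17 × 0.75 / 0.2500 = 0.1275/0.2500 = 0.5100.

0.510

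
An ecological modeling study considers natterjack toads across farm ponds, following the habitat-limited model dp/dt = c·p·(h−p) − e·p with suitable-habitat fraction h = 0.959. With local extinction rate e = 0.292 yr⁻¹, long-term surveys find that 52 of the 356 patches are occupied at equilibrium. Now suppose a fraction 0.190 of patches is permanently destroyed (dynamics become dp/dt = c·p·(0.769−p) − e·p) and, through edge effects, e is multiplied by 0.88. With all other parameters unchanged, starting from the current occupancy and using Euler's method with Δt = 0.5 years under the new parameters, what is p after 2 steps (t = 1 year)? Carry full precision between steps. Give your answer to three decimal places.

0.141

Observed p* = 52/356 = 0.14607.
Balance c(h−p*) = e gives c = e/(0.959 − 0.14607) = 0.292/0.81293 = 0.35919.
Starting from p₀ = 0.14607; update p ← p + (dp/dt)·Δt with the new parameters.
t = 0.5: p = 0.14607 + (-0.00243) = 0.14364
t = 1: p = 0.14364 + (-0.00232) = 0.14132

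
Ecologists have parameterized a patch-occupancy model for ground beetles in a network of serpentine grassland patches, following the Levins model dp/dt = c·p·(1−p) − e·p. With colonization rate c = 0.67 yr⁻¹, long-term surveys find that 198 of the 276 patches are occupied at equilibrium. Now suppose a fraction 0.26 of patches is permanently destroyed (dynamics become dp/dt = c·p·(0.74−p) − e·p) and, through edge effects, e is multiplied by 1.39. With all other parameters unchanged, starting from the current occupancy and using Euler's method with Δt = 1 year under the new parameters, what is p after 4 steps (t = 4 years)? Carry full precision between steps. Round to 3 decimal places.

0.407

Observed p* = 198/276 = 0.71739.
Balance c(1−p*) = e gives e = 0.67×(1 − 0.71739) = 0.18935.
Starting from p₀ = 0.71739; update p ← p + (dp/dt)·Δt with the new parameters.
step 1: Δp = -0.17795, p = 0.53945
step 2: Δp = -0.06949, p = 0.46995
step 3: Δp = -0.03866, p = 0.43129
step 4: Δp = -0.02431, p = 0.40699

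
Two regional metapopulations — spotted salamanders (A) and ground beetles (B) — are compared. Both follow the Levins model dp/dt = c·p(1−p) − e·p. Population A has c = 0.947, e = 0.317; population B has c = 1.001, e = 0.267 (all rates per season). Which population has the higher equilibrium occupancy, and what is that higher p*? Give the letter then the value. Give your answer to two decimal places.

A: p*_A = 1 − 0.317/0.947 = 0.6653.
B: p*_B = 1 − 0.267/1.001 = 0.7333.
B is higher at 0.7333.

B, 0.73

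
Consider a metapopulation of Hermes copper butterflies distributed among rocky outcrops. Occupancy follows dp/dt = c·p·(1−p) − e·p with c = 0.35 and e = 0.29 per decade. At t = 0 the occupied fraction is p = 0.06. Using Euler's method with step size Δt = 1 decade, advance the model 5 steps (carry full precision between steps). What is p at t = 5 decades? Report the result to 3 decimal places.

0.072

Update rule: p ← p + [c·p·(1−p) − e·p]·Δt with Δt = 1.
t = 1: p = 0.06000 + (+0.00234) = 0.06234
t = 2: p = 0.06234 + (+0.00238) = 0.06472
t = 3: p = 0.06472 + (+0.00242) = 0.06714
t = 4: p = 0.06714 + (+0.00245) = 0.06959
t = 5: p = 0.06959 + (+0.00248) = 0.07207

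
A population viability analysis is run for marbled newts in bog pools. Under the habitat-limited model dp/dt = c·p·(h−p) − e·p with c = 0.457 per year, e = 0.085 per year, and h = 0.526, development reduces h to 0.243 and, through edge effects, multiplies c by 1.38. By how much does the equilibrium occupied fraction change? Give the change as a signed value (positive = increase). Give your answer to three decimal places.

-0.232

Before: p* = h − e/c = 0.526 − 0.085/0.457 = 0.526 − 0.1860 = 0.3400.
After: c = 0.63066, e = 0.085, h = 0.243; p* = 0.243 − 0.085/0.63066 = 0.1082.
Δp* = 0.1082 − 0.3400 = -0.2318.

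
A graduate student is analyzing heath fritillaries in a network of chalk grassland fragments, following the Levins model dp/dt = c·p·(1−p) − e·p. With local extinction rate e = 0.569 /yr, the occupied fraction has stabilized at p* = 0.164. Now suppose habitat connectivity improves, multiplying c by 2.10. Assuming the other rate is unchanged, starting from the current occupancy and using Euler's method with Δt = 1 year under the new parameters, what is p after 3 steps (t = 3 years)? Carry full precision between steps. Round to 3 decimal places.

0.511

Balance c(1−p*) = e gives c = e/(1 − 0.16400) = 0.569/0.83600 = 0.68062.
Starting from p₀ = 0.16400; update p ← p + (dp/dt)·Δt with the new parameters.
  1  |  dp/dt·Δt = +0.102648  |  p_1 = 0.266648
  2  |  dp/dt·Δt = +0.127774  |  p_2 = 0.394421
  3  |  dp/dt·Δt = +0.116969  |  p_3 = 0.511390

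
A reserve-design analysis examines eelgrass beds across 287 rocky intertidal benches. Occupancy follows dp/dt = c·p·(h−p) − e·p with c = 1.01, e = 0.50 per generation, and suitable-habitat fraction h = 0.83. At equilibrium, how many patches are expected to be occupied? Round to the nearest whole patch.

96

p* = h − e/c = 0.83 − 0.4950 = 0.3350.
Expected occupied patches = N × p* = 287 × 0.3350 = 96.13 ≈ 96.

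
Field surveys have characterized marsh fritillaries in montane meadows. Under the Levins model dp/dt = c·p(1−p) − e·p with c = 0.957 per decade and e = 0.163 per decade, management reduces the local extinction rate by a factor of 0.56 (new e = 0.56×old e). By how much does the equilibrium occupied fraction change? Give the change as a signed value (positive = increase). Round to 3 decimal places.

0.075

Before: p* = 1 − 0.163/0.957 = 0.8297.
After the change, c = 0.957, e = 0.09128, so p* = 1 − 0.09128/0.957 = 0.9046.
Δp* = 0.9046 − 0.8297 = +0.0749.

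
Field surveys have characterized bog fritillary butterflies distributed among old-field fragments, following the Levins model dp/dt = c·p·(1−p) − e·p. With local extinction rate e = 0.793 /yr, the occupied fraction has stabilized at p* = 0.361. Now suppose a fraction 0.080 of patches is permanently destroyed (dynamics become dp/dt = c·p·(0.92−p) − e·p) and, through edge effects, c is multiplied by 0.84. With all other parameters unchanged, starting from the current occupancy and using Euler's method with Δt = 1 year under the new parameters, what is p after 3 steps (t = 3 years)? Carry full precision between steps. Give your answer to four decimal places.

0.2249

Balance c(1−p*) = e gives c = e/(1 − 0.36100) = 0.793/0.63900 = 1.24100.
Starting from p₀ = 0.36100; update p ← p + (dp/dt)·Δt with the new parameters.
step 1: Δp = -0.07591, p = 0.28509
step 2: Δp = -0.03739, p = 0.24770
step 3: Δp = -0.02283, p = 0.22487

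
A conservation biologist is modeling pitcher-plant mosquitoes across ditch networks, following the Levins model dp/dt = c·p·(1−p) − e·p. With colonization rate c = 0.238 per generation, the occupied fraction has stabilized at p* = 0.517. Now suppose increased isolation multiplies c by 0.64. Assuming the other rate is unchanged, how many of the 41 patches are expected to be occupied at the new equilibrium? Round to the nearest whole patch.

Balance c(1−p*) = e gives e = 0.238×(1 − 0.51700) = 0.11495.
New p* = 1 − e/c = 1 − 0.11495/0.15232 = 0.24534.
Expected occupied = 41 × 0.24534 = 10.06 ≈ 10.

10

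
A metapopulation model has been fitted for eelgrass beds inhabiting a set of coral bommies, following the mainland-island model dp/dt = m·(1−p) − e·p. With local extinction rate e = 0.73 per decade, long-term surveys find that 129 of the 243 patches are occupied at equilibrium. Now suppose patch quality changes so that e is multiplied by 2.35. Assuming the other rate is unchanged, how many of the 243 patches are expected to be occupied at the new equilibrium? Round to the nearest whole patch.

Observed p* = 129/243 = 0.53086.
Balance m(1−p*) = e·p* gives m = e·p*/(1−p*) = 0.73×0.53086/0.46914 = 0.82604.
New p* = m/(m+e) = 0.82604/(0.82604+1.71550) = 0.32502.
Expected occupied = 243 × 0.32502 = 78.98 ≈ 79.

79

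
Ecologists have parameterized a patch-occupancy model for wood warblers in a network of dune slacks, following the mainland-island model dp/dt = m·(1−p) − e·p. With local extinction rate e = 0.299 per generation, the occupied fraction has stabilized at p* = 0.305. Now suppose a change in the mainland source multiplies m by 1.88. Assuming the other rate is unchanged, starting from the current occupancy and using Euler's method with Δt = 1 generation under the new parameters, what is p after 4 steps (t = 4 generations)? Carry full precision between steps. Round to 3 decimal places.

Balance m(1−p*) = e·p* gives m = e·p*/(1−p*) = 0.299×0.30500/0.69500 = 0.13122.
Starting from p₀ = 0.30500; update p ← p + (dp/dt)·Δt with the new parameters.
p: 0.30500 → 0.38525  (Δp = +0.08025)
p: 0.38525 → 0.42171  (Δp = +0.03646)
p: 0.42171 → 0.43828  (Δp = +0.01656)
p: 0.43828 → 0.44580  (Δp = +0.00753)

0.446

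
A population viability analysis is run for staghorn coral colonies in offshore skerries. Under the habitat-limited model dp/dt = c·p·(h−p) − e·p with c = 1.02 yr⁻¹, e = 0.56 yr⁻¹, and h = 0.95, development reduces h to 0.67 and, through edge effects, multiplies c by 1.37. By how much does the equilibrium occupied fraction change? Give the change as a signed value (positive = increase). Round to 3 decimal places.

-0.132

Before: p* = h − e/c = 0.95 − 0.56/1.02 = 0.95 − 0.5490 = 0.4010.
After: c = 1.3974, e = 0.56, h = 0.67; p* = 0.67 − 0.56/1.3974 = 0.2693.
Δp* = 0.2693 − 0.4010 = -0.1317.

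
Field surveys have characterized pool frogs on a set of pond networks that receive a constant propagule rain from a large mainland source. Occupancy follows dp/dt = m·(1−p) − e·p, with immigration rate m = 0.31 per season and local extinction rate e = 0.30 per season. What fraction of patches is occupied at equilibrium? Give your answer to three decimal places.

0.508

Setting dp/dt = 0: m − m·p* = e·p*, so m = (m+e)·p*.
p* = m/(m+e) = 0.31/(0.31+0.30) = 0.31/0.6100 = 0.5082.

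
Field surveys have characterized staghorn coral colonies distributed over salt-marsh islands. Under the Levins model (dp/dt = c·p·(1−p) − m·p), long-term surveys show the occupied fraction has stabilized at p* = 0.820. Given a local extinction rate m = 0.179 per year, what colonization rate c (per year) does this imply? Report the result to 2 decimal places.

0.99

At equilibrium c(1−p*) = m, so c = m/(1−p*).
c = 0.179/(1 − 0.820) = 0.179/0.1800 = 0.9944.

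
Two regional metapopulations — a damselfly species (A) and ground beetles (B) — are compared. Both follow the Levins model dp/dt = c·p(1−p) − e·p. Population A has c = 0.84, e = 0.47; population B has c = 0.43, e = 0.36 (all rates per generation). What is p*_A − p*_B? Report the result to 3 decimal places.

0.278

A: p*_A = 1 − 0.47/0.84 = 0.4405.
B: p*_B = 1 − 0.36/0.43 = 0.1628.
p*_A − p*_B = 0.4405 − 0.1628 = 0.2777.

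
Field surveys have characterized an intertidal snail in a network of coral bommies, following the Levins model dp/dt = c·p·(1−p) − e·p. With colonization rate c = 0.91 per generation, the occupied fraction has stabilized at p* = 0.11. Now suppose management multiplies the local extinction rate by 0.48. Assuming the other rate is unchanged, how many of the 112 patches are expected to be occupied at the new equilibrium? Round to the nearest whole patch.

Balance c(1−p*) = e gives e = 0.91×(1 − 0.11000) = 0.80990.
New p* = 1 − e/c = 1 − 0.38875/0.91000 = 0.57280.
Expected occupied = 112 × 0.57280 = 64.15 ≈ 64.

64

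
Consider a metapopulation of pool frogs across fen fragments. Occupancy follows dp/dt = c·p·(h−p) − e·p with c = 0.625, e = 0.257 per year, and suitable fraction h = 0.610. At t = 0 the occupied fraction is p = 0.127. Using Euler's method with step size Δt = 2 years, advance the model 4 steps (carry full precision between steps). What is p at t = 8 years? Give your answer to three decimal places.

Update rule: p ← p + [c·p·(h−p) − e·p]·Δt with Δt = 2.
step 1: Δp = +0.01140, p = 0.13840
step 2: Δp = +0.01045, p = 0.14885
step 3: Δp = +0.00929, p = 0.15814
step 4: Δp = +0.00804, p = 0.16618

0.166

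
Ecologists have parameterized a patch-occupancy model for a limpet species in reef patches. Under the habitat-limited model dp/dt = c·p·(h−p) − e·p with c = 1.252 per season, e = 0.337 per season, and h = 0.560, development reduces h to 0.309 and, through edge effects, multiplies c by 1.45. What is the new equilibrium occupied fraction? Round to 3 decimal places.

Before: p* = h − e/c = 0.560 − 0.337/1.252 = 0.560 − 0.2692 = 0.2908.
After: c = 1.8154, e = 0.337, h = 0.309; p* = 0.309 − 0.337/1.8154 = 0.1234.

0.123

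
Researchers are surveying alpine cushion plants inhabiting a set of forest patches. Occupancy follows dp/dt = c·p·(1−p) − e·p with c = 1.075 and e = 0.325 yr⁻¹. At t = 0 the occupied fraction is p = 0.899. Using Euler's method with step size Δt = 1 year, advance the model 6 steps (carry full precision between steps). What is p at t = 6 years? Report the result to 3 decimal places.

0.698

Update rule: p ← p + [c·p·(1−p) − e·p]·Δt with Δt = 1.
  1  |  dp/dt·Δt = -0.194566  |  p_1 = 0.704434
  2  |  dp/dt·Δt = -0.005119  |  p_2 = 0.699315
  3  |  dp/dt·Δt = -0.001233  |  p_3 = 0.698082
  4  |  dp/dt·Δt = -0.000306  |  p_4 = 0.697776
  5  |  dp/dt·Δt = -0.000076  |  p_5 = 0.697700
  6  |  dp/dt·Δt = -0.000019  |  p_6 = 0.697681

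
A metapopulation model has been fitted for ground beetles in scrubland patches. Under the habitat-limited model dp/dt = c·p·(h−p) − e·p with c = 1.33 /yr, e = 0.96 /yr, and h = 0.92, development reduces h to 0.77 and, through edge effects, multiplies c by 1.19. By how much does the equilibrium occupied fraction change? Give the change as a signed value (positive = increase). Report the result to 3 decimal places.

-0.035

Before: p* = h − e/c = 0.92 − 0.96/1.33 = 0.92 − 0.7218 = 0.1982.
After: c = 1.5827, e = 0.96, h = 0.77; p* = 0.77 − 0.96/1.5827 = 0.1634.
Δp* = 0.1634 − 0.1982 = -0.0348.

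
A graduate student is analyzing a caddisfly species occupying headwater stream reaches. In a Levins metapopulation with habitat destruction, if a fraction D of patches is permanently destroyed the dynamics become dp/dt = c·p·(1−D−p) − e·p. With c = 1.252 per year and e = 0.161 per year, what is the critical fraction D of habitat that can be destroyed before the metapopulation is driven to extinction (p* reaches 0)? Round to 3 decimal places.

0.871

The nontrivial equilibrium is p* = (1−D) − e/c; extinction occurs when this hits zero.
So D_crit = 1 − e/c = 1 − 0.161/1.252 = 1 − 0.1286 = 0.8714.
Note this equals the original equilibrium occupancy — the Levins extinction-debt result.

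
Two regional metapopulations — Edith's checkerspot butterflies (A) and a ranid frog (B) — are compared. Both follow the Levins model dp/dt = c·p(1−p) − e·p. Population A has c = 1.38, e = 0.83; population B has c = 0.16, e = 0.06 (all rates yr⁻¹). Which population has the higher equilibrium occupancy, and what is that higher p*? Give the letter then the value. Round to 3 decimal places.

A: p*_A = 1 − 0.83/1.38 = 0.3986.
B: p*_B = 1 − 0.06/0.16 = 0.6250.
B is higher at 0.6250.

B, 0.625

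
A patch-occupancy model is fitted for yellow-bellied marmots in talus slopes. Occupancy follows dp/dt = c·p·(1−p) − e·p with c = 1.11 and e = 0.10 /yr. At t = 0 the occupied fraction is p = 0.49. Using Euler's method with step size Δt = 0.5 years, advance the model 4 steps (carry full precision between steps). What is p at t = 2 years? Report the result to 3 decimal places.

Update rule: p ← p + [c·p·(1−p) − e·p]·Δt with Δt = 0.5.
p: 0.49000 → 0.60419  (Δp = +0.11419)
p: 0.60419 → 0.70671  (Δp = +0.10251)
p: 0.70671 → 0.78641  (Δp = +0.07970)
p: 0.78641 → 0.84031  (Δp = +0.05390)

0.840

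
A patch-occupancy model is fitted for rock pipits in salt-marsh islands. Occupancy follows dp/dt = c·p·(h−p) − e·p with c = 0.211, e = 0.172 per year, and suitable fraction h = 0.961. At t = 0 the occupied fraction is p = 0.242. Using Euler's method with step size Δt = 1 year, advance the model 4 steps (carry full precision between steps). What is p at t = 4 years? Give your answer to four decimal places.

0.2243

Update rule: p ← p + [c·p·(h−p) − e·p]·Δt with Δt = 1.
t = 1: p = 0.24200 + (-0.00491) = 0.23709
t = 2: p = 0.23709 + (-0.00457) = 0.23252
t = 3: p = 0.23252 + (-0.00425) = 0.22827
t = 4: p = 0.22827 + (-0.00397) = 0.22430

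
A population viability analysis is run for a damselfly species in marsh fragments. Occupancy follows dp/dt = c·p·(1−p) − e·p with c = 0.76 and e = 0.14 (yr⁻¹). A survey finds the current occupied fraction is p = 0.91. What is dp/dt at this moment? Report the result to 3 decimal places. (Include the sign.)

Colonization term: c·p·(1−p) = 0.76×0.91×0.0900 = 0.06224.
Extinction term: e·p = 0.12740.
dp/dt = 0.06224 − 0.12740 = -0.06516.

-0.065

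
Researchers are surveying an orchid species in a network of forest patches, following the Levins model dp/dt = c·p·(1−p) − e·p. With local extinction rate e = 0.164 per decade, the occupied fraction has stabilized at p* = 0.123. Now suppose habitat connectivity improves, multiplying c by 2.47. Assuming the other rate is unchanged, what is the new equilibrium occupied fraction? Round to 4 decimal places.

0.6449

Balance c(1−p*) = e gives c = e/(1 − 0.12300) = 0.164/0.87700 = 0.18700.
New p* = 1 − e/c = 1 − 0.16400/0.46189 = 0.64494.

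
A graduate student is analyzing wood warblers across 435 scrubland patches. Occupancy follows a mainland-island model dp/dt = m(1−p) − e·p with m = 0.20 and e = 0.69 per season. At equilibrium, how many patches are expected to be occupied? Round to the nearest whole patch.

p* = m/(m+e) = 0.20/0.8900 = 0.2247.
Expected occupied patches = N × p* = 435 × 0.2247 = 97.75 ≈ 98.

98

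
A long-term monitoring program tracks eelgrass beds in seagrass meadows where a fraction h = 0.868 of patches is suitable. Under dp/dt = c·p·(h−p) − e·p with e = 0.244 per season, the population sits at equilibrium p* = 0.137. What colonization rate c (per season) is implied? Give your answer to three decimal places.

0.334

At equilibrium c(h−p*) = e, so c = e/(h−p*).
c = 0.244/(0.868 − 0.137) = 0.244/0.7310 = 0.3338.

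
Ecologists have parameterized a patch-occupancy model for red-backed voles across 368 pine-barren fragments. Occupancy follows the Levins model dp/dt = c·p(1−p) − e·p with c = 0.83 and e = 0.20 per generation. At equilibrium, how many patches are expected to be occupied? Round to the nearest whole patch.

279

p* = 1 − e/c = 1 − 0.20/0.83 = 0.7590.
Expected occupied patches = N × p* = 368 × 0.7590 = 279.33 ≈ 279.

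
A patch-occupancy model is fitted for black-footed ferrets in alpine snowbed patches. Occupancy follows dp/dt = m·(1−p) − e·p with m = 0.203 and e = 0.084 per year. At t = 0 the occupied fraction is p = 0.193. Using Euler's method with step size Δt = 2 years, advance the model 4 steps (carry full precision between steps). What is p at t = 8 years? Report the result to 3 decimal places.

Update rule: p ← p + [m·(1−p) − e·p]·Δt with Δt = 2.
p: 0.19300 → 0.48822  (Δp = +0.29522)
p: 0.48822 → 0.61398  (Δp = +0.12576)
p: 0.61398 → 0.66756  (Δp = +0.05357)
p: 0.66756 → 0.69038  (Δp = +0.02282)

0.690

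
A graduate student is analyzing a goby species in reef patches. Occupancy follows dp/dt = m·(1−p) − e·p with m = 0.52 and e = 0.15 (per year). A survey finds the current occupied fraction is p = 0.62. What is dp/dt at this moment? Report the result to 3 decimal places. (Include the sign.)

0.105

Colonization term: m·(1−p) = 0.52×0.3800 = 0.19760.
Extinction term: e·p = 0.09300.
dp/dt = 0.19760 − 0.09300 = 0.10460.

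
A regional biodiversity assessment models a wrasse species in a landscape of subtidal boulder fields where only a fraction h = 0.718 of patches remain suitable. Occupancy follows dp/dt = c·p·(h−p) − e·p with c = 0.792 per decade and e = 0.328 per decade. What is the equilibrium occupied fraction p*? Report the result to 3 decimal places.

Setting dp/dt = 0 and dividing by p* gives c·(h−p*) = e.
So p* = h − e/c = 0.718 − 0.328/0.792 = 0.718 − 0.4141 = 0.3039.

0.304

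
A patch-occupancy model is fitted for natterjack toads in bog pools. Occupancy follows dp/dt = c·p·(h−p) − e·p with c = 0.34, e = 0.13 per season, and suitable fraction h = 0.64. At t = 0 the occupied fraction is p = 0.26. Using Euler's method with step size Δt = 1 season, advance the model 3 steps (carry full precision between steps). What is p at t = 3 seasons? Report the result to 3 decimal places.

0.259

Update rule: p ← p + [c·p·(h−p) − e·p]·Δt with Δt = 1.
p: 0.26000 → 0.25979  (Δp = -0.00021)
p: 0.25979 → 0.25960  (Δp = -0.00019)
p: 0.25960 → 0.25943  (Δp = -0.00017)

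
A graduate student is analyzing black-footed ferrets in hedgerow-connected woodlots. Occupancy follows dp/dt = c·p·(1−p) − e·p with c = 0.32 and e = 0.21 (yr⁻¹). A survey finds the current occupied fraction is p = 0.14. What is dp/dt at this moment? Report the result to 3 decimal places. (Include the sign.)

0.009

Colonization term: c·p·(1−p) = 0.32×0.14×0.8600 = 0.03853.
Extinction term: e·p = 0.02940.
dp/dt = 0.03853 − 0.02940 = 0.00913.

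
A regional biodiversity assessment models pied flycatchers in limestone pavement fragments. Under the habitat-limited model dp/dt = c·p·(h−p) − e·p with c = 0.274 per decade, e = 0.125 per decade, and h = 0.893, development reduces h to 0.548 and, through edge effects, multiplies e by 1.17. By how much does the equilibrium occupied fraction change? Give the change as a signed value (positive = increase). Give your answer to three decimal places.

Before: p* = h − e/c = 0.893 − 0.125/0.274 = 0.893 − 0.4562 = 0.4368.
After: c = 0.274, e = 0.14625, h = 0.548; p* = 0.548 − 0.14625/0.274 = 0.0142.
Δp* = 0.0142 − 0.4368 = -0.4226.

-0.423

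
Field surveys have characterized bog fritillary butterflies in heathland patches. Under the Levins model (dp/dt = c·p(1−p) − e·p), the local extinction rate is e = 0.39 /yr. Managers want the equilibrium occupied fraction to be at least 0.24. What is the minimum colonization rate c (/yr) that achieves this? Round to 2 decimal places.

p* = 1 − e/c ≥ 0.24 requires e/c ≤ 0.7600, i.e. c ≥ e/0.7600.
c_min = 0.39/0.7600 = 0.5132.

0.51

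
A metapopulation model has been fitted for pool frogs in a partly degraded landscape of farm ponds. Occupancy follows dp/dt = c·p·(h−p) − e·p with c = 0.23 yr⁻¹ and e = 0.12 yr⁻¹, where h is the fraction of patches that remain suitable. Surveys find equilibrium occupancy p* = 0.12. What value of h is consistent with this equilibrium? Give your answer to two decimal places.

0.64

At equilibrium c(h−p*) = e, so h = p* + e/c.
h = 0.12 + 0.12/0.23 = 0.12 + 0.5217 = 0.6417.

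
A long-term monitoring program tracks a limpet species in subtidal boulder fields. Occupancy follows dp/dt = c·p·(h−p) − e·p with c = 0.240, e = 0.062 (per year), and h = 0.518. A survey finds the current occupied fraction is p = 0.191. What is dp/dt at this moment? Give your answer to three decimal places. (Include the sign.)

Colonization term: c·p·(h−p) = 0.240×0.191×0.3270 = 0.01499.
Extinction term: e·p = 0.01184.
dp/dt = 0.01499 − 0.01184 = 0.00315.

0.003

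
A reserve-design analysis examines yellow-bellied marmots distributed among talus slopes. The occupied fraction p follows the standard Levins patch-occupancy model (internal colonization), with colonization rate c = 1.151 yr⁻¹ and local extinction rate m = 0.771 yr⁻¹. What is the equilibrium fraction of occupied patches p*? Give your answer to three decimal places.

At equilibrium, colonization balances extinction: c·p*·(1−p*) = m·p*.
So p* = 1 − m/c = 1 − 0.771/1.151 = 1 − 0.6699 = 0.3301.

0.330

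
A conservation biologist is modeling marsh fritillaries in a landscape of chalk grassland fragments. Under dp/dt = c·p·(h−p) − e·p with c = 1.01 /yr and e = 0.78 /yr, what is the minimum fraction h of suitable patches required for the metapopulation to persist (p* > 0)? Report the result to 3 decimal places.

0.772

p* = h − e/c is positive only when h > e/c.
h_min = e/c = 0.78/1.01 = 0.7723.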